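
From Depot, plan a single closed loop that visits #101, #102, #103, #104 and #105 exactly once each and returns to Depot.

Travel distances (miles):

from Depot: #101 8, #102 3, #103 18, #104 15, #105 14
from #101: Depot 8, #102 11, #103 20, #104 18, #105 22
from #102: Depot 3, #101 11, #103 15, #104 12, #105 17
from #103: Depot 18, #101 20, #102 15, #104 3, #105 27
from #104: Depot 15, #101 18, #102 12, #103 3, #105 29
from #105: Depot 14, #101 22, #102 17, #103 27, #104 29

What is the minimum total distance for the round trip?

Shortest round trip = 74 miles.

With 5 stops there are 5!/2 = 60 distinct round trips (a route and its reverse cost the same).
Depot→#101→#102→#103→#104→#105→Depot: 8+11+15+3+29+14 = 80
Depot→#101→#102→#103→#105→#104→Depot: 8+11+15+27+29+15 = 105
Depot→#101→#102→#104→#103→#105→Depot: 8+11+12+3+27+14 = 75
Depot→#101→#102→#104→#105→#103→Depot: 8+11+12+29+27+18 = 105
Depot→#101→#102→#105→#103→#104→Depot: 8+11+17+27+3+15 = 81
Depot→#101→#102→#105→#104→#103→Depot: 8+11+17+29+3+18 = 86
Depot→#101→#103→#102→#104→#105→Depot: 8+20+15+12+29+14 = 98
Depot→#101→#103→#102→#105→#104→Depot: 8+20+15+17+29+15 = 104
Depot→#101→#103→#104→#102→#105→Depot: 8+20+3+12+17+14 = 74
Depot→#101→#103→#104→#105→#102→Depot: 8+20+3+29+17+3 = 80
Depot→#101→#103→#105→#102→#104→Depot: 8+20+27+17+12+15 = 99
Depot→#101→#103→#105→#104→#102→Depot: 8+20+27+29+12+3 = 99
Depot→#101→#104→#102→#103→#105→Depot: 8+18+12+15+27+14 = 94
Depot→#101→#104→#102→#105→#103→Depot: 8+18+12+17+27+18 = 100
… (46 more)
The minimum is 74.
One optimal route: Depot → #101 → #103 → #104 → #102 → #105 → Depot (or its reverse).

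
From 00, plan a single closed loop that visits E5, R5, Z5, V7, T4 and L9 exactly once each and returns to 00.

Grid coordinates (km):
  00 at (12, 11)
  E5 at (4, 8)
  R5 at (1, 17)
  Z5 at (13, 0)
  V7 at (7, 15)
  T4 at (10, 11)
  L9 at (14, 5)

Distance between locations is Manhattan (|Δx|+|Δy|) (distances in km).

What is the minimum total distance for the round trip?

Shortest round trip = 60 km.

With 6 stops there are 6!/2 = 360 distinct round trips (a route and its reverse cost the same).
00 - E5 - R5 - Z5 - V7 - T4 - L9 - 00: 11+12+29+21+7+10+8 = 98
00 - E5 - R5 - Z5 - V7 - L9 - T4 - 00: 11+12+29+21+17+10+2 = 102
00 - E5 - R5 - Z5 - T4 - V7 - L9 - 00: 11+12+29+14+7+17+8 = 98
00 - E5 - R5 - Z5 - T4 - L9 - V7 - 00: 11+12+29+14+10+17+9 = 102
00 - E5 - R5 - Z5 - L9 - V7 - T4 - 00: 11+12+29+6+17+7+2 = 84
00 - E5 - R5 - Z5 - L9 - T4 - V7 - 00: 11+12+29+6+10+7+9 = 84
00 - E5 - R5 - V7 - Z5 - T4 - L9 - 00: 11+12+8+21+14+10+8 = 84
00 - E5 - R5 - V7 - Z5 - L9 - T4 - 00: 11+12+8+21+6+10+2 = 70
… (352 more)
00 - Z5 - L9 - E5 - R5 - V7 - T4 - 00: 12+6+13+12+8+7+2 = 60  ← best
The minimum is 60.
One optimal route: 00 → Z5 → L9 → E5 → R5 → V7 → T4 → 00 (or its reverse).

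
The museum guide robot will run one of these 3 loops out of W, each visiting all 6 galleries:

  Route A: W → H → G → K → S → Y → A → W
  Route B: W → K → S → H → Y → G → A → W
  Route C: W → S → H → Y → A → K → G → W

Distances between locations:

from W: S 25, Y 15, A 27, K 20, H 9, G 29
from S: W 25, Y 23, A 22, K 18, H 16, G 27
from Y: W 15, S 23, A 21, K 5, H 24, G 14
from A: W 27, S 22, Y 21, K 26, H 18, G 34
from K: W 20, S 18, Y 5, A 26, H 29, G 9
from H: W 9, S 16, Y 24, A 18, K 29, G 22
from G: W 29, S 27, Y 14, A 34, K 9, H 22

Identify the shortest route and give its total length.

Route A: 9 + 22 + 9 + 18 + 23 + 21 + 27 = 129
Route B: 20 + 18 + 16 + 24 + 14 + 34 + 27 = 153
Route C: 25 + 16 + 24 + 21 + 26 + 9 + 29 = 150

Shortest is Route A, total 129.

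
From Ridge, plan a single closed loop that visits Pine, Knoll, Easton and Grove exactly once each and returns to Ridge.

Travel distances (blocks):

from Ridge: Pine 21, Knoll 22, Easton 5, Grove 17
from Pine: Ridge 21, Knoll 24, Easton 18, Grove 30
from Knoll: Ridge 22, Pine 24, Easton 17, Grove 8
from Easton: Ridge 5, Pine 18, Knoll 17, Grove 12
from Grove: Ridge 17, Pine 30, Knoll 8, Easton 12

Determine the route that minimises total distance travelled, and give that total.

70 blocks — the shortest possible round trip.

Ridge-Pine-Knoll-Easton-Grove-Ridge: 21+24+17+12+17 = 91
Ridge-Pine-Knoll-Grove-Easton-Ridge: 21+24+8+12+5 = 70
Ridge-Pine-Easton-Knoll-Grove-Ridge: 21+18+17+8+17 = 81
Ridge-Pine-Easton-Grove-Knoll-Ridge: 21+18+12+8+22 = 81
Ridge-Pine-Grove-Knoll-Easton-Ridge: 21+30+8+17+5 = 81
Ridge-Pine-Grove-Easton-Knoll-Ridge: 21+30+12+17+22 = 102
Ridge-Knoll-Pine-Easton-Grove-Ridge: 22+24+18+12+17 = 93
Ridge-Knoll-Pine-Grove-Easton-Ridge: 22+24+30+12+5 = 93
Ridge-Knoll-Easton-Pine-Grove-Ridge: 22+17+18+30+17 = 104
Ridge-Knoll-Grove-Pine-Easton-Ridge: 22+8+30+18+5 = 83
Ridge-Easton-Pine-Knoll-Grove-Ridge: 5+18+24+8+17 = 72
Ridge-Easton-Knoll-Pine-Grove-Ridge: 5+17+24+30+17 = 93
The minimum is 70.
One optimal route: Ridge → Pine → Knoll → Grove → Easton → Ridge (or its reverse).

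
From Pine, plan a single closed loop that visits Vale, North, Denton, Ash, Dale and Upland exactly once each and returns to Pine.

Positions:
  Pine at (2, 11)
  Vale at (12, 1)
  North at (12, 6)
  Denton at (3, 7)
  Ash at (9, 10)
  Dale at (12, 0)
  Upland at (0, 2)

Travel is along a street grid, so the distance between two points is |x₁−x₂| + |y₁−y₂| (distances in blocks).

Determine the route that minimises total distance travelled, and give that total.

There are 360 distinct closed tours to check (reversals are equivalent).
Pine-Vale-North-Denton-Ash-Dale-Upland-Pine: 20+5+10+9+13+14+11 = 82
Pine-Vale-North-Denton-Ash-Upland-Dale-Pine: 20+5+10+9+17+14+21 = 96
Pine-Vale-North-Denton-Dale-Ash-Upland-Pine: 20+5+10+16+13+17+11 = 92
Pine-Vale-North-Denton-Dale-Upland-Ash-Pine: 20+5+10+16+14+17+8 = 90
Pine-Vale-North-Denton-Upland-Ash-Dale-Pine: 20+5+10+8+17+13+21 = 94
Pine-Vale-North-Denton-Upland-Dale-Ash-Pine: 20+5+10+8+14+13+8 = 78
Pine-Vale-North-Ash-Denton-Dale-Upland-Pine: 20+5+7+9+16+14+11 = 82
Pine-Vale-North-Ash-Denton-Upland-Dale-Pine: 20+5+7+9+8+14+21 = 84
… (352 more)
Pine-Denton-Upland-Vale-Dale-North-Ash-Pine: 5+8+13+1+6+7+8 = 48  ← best
The minimum is 48.
One optimal route: Pine → Denton → Upland → Vale → Dale → North → Ash → Pine (or its reverse).

Shortest round trip = 48 blocks.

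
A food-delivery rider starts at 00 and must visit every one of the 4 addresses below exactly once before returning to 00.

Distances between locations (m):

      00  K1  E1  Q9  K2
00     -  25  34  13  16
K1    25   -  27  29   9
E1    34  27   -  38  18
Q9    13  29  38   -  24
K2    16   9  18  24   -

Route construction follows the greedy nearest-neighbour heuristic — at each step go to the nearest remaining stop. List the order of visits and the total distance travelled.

At 00 the remaining stops are Q9 13, K2 16, K1 25, E1 34; go to Q9.
At Q9 the remaining stops are K2 24, K1 29, E1 38; go to K2.
At K2 the remaining stops are K1 9, E1 18; go to K1.
At K1 the remaining stops are E1 27; go to E1.
Return E1→00: 34.
Total = 13 + 24 + 9 + 27 + 34 = 107.

107 m along 00 → Q9 → K2 → K1 → E1 → 00.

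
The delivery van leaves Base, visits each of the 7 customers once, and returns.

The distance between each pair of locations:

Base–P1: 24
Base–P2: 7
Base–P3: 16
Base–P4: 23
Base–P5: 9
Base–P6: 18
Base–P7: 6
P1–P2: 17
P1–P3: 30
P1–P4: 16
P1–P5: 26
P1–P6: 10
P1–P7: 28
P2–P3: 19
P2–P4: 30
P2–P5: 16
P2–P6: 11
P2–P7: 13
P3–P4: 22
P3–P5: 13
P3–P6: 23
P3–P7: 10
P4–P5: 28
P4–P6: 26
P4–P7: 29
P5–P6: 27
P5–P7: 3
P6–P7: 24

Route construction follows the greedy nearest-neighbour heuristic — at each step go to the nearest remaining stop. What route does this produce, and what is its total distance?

Base → [P7:6 / P2:7 / P5:9 / P3:16 / P6:18 / P4:23 / P1:24] → P7 (6)
P7 → [P5:3 / P3:10 / P2:13 / P6:24 / P1:28 / P4:29] → P5 (3)
P5 → [P3:13 / P2:16 / P1:26 / P6:27 / P4:28] → P3 (13)
P3 → [P2:19 / P4:22 / P6:23 / P1:30] → P2 (19)
P2 → [P6:11 / P1:17 / P4:30] → P6 (11)
P6 → [P1:10 / P4:26] → P1 (10)
P1 → [P4:16] → P4 (16)
Return P4→Base: 23.
Total = 6 + 3 + 13 + 19 + 11 + 10 + 16 + 23 = 101.

Total distance 101 via the nearest-neighbour route Base → P7 → P5 → P3 → P2 → P6 → P1 → P4 → Base.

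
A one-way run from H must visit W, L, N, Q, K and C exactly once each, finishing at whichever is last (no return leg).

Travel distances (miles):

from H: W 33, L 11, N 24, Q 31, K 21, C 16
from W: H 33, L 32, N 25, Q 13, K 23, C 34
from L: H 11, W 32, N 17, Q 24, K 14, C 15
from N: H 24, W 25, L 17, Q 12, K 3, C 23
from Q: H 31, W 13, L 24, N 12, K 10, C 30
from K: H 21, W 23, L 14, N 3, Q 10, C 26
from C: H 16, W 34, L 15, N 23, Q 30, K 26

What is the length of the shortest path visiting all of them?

73 miles — the minimum one-way total.

There are 6! = 720 possible orderings.
H → W → L → N → Q → K → C: 33+32+17+12+10+26 = 130
H → W → L → N → Q → C → K: 33+32+17+12+30+26 = 150
H → W → L → N → K → Q → C: 33+32+17+3+10+30 = 125
H → W → L → N → K → C → Q: 33+32+17+3+26+30 = 141
H → W → L → N → C → Q → K: 33+32+17+23+30+10 = 145
H → W → L → N → C → K → Q: 33+32+17+23+26+10 = 141
H → W → L → Q → N → K → C: 33+32+24+12+3+26 = 130
H → W → L → Q → N → C → K: 33+32+24+12+23+26 = 150
… (712 more)
H → C → L → K → N → Q → W: 16+15+14+3+12+13 = 73  ← best
The minimum is 73.
One shortest path: H → C → L → K → N → Q → W.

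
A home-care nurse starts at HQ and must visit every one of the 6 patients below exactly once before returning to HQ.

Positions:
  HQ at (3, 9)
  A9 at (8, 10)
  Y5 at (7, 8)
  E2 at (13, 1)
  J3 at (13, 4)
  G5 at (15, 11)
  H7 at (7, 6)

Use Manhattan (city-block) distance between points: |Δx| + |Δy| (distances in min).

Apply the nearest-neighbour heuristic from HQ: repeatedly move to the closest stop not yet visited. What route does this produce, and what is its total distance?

At HQ the remaining stops are Y5 5, A9 6, H7 7, G5 14, J3 15, E2 18; go to Y5.
At Y5 the remaining stops are H7 2, A9 3, J3 10, G5 11, E2 13; go to H7.
At H7 the remaining stops are A9 5, J3 8, E2 11, G5 13; go to A9.
At A9 the remaining stops are G5 8, J3 11, E2 14; go to G5.
At G5 the remaining stops are J3 9, E2 12; go to J3.
At J3 the remaining stops are E2 3; go to E2.
Return E2→HQ: 18.
Total = 5 + 2 + 5 + 8 + 9 + 3 + 18 = 50.

Total distance 50 min via the nearest-neighbour route HQ → Y5 → H7 → A9 → G5 → J3 → E2 → HQ.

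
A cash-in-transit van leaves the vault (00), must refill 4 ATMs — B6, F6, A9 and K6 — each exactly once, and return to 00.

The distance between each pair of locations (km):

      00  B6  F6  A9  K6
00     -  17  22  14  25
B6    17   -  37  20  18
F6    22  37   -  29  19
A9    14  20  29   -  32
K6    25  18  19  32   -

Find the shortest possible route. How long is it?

With 4 stops there are 4!/2 = 12 distinct round trips (a route and its reverse cost the same).
00→B6→F6→A9→K6→00: 17+37+29+32+25 = 140
00→B6→F6→K6→A9→00: 17+37+19+32+14 = 119
00→B6→A9→F6→K6→00: 17+20+29+19+25 = 110
00→B6→A9→K6→F6→00: 17+20+32+19+22 = 110
00→B6→K6→F6→A9→00: 17+18+19+29+14 = 97
00→B6→K6→A9→F6→00: 17+18+32+29+22 = 118
00→F6→B6→A9→K6→00: 22+37+20+32+25 = 136
00→F6→B6→K6→A9→00: 22+37+18+32+14 = 123
00→F6→A9→B6→K6→00: 22+29+20+18+25 = 114
00→F6→K6→B6→A9→00: 22+19+18+20+14 = 93
00→A9→B6→F6→K6→00: 14+20+37+19+25 = 115
00→A9→F6→B6→K6→00: 14+29+37+18+25 = 123
The minimum is 93.
One optimal route: 00 → F6 → K6 → B6 → A9 → 00 (or its reverse).

93 km — the shortest possible round trip.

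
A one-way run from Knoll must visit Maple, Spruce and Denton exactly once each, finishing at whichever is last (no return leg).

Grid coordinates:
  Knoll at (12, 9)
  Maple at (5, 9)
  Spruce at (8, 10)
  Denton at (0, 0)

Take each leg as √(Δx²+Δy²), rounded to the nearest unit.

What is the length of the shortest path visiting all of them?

There are 3! = 6 possible orderings.
Knoll → Maple → Spruce → Denton: 7+3+13 = 23
Knoll → Maple → Denton → Spruce: 7+10+13 = 30
Knoll → Spruce → Maple → Denton: 4+3+10 = 17
Knoll → Spruce → Denton → Maple: 4+13+10 = 27
Knoll → Denton → Maple → Spruce: 15+10+3 = 28
Knoll → Denton → Spruce → Maple: 15+13+3 = 31
The minimum is 17.
One shortest path: Knoll → Spruce → Maple → Denton.

17 — the minimum one-way total.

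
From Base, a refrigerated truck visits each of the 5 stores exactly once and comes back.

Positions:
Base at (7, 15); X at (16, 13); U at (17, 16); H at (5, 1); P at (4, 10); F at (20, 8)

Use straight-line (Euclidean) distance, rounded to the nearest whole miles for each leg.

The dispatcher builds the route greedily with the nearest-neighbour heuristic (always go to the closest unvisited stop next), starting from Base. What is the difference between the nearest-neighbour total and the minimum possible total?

The nearest-neighbour route is 7 miles longer than optimal.

Base: P=6, X=9, U=10, H=14, F=15 ⇒ P
P: H=9, X=12, U=14, F=16 ⇒ H
H: X=16, F=17, U=19 ⇒ X
X: U=3, F=6 ⇒ U
U: F=9 ⇒ F
NN route Base → P → H → X → U → F → Base costs 58.
Optimal: Base → U → X → F → H → P → Base costs 51 (by enumerating all 60 distinct tours).
Excess = 58 − 51 = 7.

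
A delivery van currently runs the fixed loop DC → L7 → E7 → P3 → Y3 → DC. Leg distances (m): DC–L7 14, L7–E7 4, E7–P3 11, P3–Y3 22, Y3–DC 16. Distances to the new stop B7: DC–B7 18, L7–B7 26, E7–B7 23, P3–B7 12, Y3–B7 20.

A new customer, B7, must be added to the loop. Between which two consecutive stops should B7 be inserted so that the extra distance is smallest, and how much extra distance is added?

Insertion cost between consecutive stops i–j is d(i,B7) + d(B7,j) − d(i,j):
  between DC and L7: 18 + 26 − 14 = 30
  between L7 and E7: 26 + 23 − 4 = 45
  between E7 and P3: 23 + 12 − 11 = 24
  between P3 and Y3: 12 + 20 − 22 = 10
  between Y3 and DC: 20 + 18 − 16 = 22
Cheapest insertion is between P3 and Y3, adding 10.
New total = 67 + 10 = 77.

Adding 10 m by placing B7 on the P3–Y3 leg.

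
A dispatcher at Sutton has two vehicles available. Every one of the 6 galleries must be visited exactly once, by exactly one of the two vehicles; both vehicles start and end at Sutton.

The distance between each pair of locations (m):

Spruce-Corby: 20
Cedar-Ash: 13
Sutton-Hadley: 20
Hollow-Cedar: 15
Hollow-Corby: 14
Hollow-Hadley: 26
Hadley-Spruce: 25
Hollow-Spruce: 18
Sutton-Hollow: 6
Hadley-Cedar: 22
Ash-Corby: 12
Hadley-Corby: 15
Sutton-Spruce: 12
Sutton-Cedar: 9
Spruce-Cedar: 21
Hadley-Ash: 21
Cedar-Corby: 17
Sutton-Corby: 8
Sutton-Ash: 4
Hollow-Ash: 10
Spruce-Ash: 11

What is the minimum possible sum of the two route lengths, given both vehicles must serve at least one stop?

Minimum combined distance: 93 m.

There are 2^5 − 1 = 31 ways to divide the 6 stops into two non-empty groups. For each, the best each vehicle can do is its own shortest tour through its group:
  {Hollow} + {Hadley, Spruce, Cedar, Ash, Corby}: 12 + 81 = 93
  {Hadley} + {Hollow, Spruce, Cedar, Ash, Corby}: 40 + 73 = 113
  {Hollow, Hadley} + {Spruce, Cedar, Ash, Corby}: 52 + 61 = 113
  {Spruce} + {Hollow, Hadley, Cedar, Ash, Corby}: 24 + 74 = 98
  {Hollow, Spruce} + {Hadley, Cedar, Ash, Corby}: 36 + 62 = 98
  {Hadley, Spruce} + {Hollow, Cedar, Ash, Corby}: 57 + 54 = 111
  … (31 splits in total)
Best: vehicle 1 Sutton → Hollow → Sutton = 12; vehicle 2 Sutton → Spruce → Ash → Cedar → Hadley → Corby → Sutton = 81; combined 93.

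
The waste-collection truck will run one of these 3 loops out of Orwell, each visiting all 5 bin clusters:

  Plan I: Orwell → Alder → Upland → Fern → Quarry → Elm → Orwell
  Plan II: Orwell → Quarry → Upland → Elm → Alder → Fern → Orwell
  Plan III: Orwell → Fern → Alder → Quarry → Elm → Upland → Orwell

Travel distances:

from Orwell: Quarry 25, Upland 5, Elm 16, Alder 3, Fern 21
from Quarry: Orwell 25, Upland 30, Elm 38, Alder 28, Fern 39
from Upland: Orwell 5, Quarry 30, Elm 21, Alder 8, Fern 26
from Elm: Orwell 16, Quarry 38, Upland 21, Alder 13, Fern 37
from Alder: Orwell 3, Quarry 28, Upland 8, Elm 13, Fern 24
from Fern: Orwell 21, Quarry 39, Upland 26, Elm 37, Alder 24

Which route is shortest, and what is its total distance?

130 — Plan I is the shortest.

Plan I: 3 + 8 + 26 + 39 + 38 + 16 = 130
Plan II: 25 + 30 + 21 + 13 + 24 + 21 = 134
Plan III: 21 + 24 + 28 + 38 + 21 + 5 = 137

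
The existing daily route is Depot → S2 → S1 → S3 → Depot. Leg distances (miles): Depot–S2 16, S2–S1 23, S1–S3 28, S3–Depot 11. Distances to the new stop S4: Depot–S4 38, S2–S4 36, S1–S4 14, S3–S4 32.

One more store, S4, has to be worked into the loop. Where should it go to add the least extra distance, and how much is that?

Minimum extra distance: 18 miles, inserting S4 between S1 and S3.

Insertion cost between consecutive stops i–j is d(i,S4) + d(S4,j) − d(i,j):
  between Depot and S2: 38 + 36 − 16 = 58
  between S2 and S1: 36 + 14 − 23 = 27
  between S1 and S3: 14 + 32 − 28 = 18
  between S3 and Depot: 32 + 38 − 11 = 59
Cheapest insertion is between S1 and S3, adding 18.
New total = 78 + 18 = 96.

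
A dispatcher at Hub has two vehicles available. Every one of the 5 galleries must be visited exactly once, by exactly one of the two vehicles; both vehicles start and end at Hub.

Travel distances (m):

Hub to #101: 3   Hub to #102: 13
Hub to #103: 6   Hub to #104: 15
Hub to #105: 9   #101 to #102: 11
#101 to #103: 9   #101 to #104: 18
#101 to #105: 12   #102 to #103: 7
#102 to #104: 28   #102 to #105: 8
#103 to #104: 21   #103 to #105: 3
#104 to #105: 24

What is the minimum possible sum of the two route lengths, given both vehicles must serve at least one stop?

61 m — the smallest possible combined total.

Check every non-empty split of the stops between the two vehicles; for each half take its own optimal tour:
  {#101} + {#102, #103, #104, #105}: 6 + 60 = 66
  {#102} + {#101, #103, #104, #105}: 26 + 54 = 80
  {#101, #102} + {#103, #104, #105}: 27 + 48 = 75
  {#103} + {#101, #102, #104, #105}: 12 + 61 = 73
  {#101, #103} + {#102, #104, #105}: 18 + 60 = 78
  {#102, #103} + {#101, #104, #105}: 26 + 54 = 80
  … (15 splits in total)
  {#104} + {#101, #102, #103, #105}: 30 + 31 = 61  ← best
Best: vehicle 1 Hub → #104 → Hub = 30; vehicle 2 Hub → #101 → #102 → #105 → #103 → Hub = 31; combined 61.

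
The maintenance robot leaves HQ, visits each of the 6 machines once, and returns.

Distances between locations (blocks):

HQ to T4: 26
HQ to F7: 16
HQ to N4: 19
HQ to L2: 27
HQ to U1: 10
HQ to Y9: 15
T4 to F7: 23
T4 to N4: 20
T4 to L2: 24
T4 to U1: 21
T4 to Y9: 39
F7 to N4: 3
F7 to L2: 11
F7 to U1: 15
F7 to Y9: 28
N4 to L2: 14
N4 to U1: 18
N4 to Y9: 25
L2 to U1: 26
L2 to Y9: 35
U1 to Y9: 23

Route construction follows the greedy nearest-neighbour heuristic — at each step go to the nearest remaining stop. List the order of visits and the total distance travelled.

Nearest-neighbour total = 120 blocks; route HQ → U1 → F7 → N4 → L2 → T4 → Y9 → HQ.

From HQ: distances to unvisited — U1=10, Y9=15, F7=16, N4=19, T4=26, L2=27. Nearest is U1 (10).
From U1: distances to unvisited — F7=15, N4=18, T4=21, Y9=23, L2=26. Nearest is F7 (15).
From F7: distances to unvisited — N4=3, L2=11, T4=23, Y9=28. Nearest is N4 (3).
From N4: distances to unvisited — L2=14, T4=20, Y9=25. Nearest is L2 (14).
From L2: distances to unvisited — T4=24, Y9=35. Nearest is T4 (24).
From T4: distances to unvisited — Y9=39. Nearest is Y9 (39).
Return Y9→HQ: 15.
Total = 10 + 15 + 3 + 14 + 24 + 39 + 15 = 120.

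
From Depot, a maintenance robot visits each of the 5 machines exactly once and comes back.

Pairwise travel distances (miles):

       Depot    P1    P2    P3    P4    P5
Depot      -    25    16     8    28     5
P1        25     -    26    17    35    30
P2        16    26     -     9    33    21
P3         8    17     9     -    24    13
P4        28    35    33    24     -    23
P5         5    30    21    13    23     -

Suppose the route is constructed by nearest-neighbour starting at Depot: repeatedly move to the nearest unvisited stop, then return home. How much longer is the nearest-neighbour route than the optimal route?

From Depot: P5=5, P3=8, P2=16, P1=25, P4=28 → choose P5 (5).
From P5: P3=13, P2=21, P4=23, P1=30 → choose P3 (13).
From P3: P2=9, P1=17, P4=24 → choose P2 (9).
From P2: P1=26, P4=33 → choose P1 (26).
From P1: P4=35 → choose P4 (35).
NN route Depot → P5 → P3 → P2 → P1 → P4 → Depot costs 116.
Optimal: Depot → P2 → P3 → P1 → P4 → P5 → Depot costs 105 (by enumerating all 60 distinct tours).
Excess = 116 − 105 = 11.

The nearest-neighbour route is 11 miles longer than optimal.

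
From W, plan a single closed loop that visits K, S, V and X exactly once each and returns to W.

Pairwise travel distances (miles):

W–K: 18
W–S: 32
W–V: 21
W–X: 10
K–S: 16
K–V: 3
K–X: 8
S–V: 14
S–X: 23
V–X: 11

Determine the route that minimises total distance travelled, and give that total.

Minimum total distance: 67 miles.

With 4 stops there are 4!/2 = 12 distinct round trips (a route and its reverse cost the same).
W-K-S-V-X-W: 18+16+14+11+10 = 69
W-K-S-X-V-W: 18+16+23+11+21 = 89
W-K-V-S-X-W: 18+3+14+23+10 = 68
W-K-V-X-S-W: 18+3+11+23+32 = 87
W-K-X-S-V-W: 18+8+23+14+21 = 84
W-K-X-V-S-W: 18+8+11+14+32 = 83
W-S-K-V-X-W: 32+16+3+11+10 = 72
W-S-K-X-V-W: 32+16+8+11+21 = 88
W-S-V-K-X-W: 32+14+3+8+10 = 67
W-S-X-K-V-W: 32+23+8+3+21 = 87
W-V-K-S-X-W: 21+3+16+23+10 = 73
W-V-S-K-X-W: 21+14+16+8+10 = 69
The minimum is 67.
One optimal route: W → S → V → K → X → W (or its reverse).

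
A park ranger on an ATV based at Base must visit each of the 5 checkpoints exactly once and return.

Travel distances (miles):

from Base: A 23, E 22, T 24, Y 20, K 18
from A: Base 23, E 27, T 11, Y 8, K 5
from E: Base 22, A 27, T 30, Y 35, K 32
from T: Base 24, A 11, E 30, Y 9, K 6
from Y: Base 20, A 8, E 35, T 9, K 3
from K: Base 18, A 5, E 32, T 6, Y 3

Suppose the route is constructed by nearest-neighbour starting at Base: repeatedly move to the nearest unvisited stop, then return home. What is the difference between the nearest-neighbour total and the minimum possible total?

The nearest-neighbour route is 3 miles longer than optimal.

Base: K=18, Y=20, E=22, A=23, T=24 ⇒ K
K: Y=3, A=5, T=6, E=32 ⇒ Y
Y: A=8, T=9, E=35 ⇒ A
A: T=11, E=27 ⇒ T
T: E=30 ⇒ E
NN route Base → K → Y → A → T → E → Base costs 92.
Optimal: Base → E → A → T → K → Y → Base costs 89 (by enumerating all 60 distinct tours).
Excess = 92 − 89 = 3.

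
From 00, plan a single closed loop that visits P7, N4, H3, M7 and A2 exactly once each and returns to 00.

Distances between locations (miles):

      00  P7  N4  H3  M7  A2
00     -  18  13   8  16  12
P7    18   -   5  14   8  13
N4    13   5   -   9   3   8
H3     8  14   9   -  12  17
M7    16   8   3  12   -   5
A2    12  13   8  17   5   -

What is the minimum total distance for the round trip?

00→P7→N4→H3→M7→A2→00: 18+5+9+12+5+12 = 61
00→P7→N4→H3→A2→M7→00: 18+5+9+17+5+16 = 70
00→P7→N4→M7→H3→A2→00: 18+5+3+12+17+12 = 67
00→P7→N4→M7→A2→H3→00: 18+5+3+5+17+8 = 56
00→P7→N4→A2→H3→M7→00: 18+5+8+17+12+16 = 76
00→P7→N4→A2→M7→H3→00: 18+5+8+5+12+8 = 56
00→P7→H3→N4→M7→A2→00: 18+14+9+3+5+12 = 61
00→P7→H3→N4→A2→M7→00: 18+14+9+8+5+16 = 70
00→P7→H3→M7→N4→A2→00: 18+14+12+3+8+12 = 67
00→P7→H3→M7→A2→N4→00: 18+14+12+5+8+13 = 70
00→P7→H3→A2→N4→M7→00: 18+14+17+8+3+16 = 76
00→P7→H3→A2→M7→N4→00: 18+14+17+5+3+13 = 70
00→P7→M7→N4→H3→A2→00: 18+8+3+9+17+12 = 67
00→P7→M7→N4→A2→H3→00: 18+8+3+8+17+8 = 62
… (46 more)
00→H3→P7→N4→M7→A2→00: 8+14+5+3+5+12 = 47  ← best
The minimum is 47.
One optimal route: 00 → H3 → P7 → N4 → M7 → A2 → 00 (or its reverse).

Shortest round trip = 47 miles.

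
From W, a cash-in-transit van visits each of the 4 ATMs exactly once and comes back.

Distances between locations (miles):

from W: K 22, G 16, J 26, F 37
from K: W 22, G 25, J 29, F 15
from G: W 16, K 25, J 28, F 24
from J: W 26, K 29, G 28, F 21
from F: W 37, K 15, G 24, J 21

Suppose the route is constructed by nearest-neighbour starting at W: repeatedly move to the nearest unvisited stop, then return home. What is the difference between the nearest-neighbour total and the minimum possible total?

W: G=16, K=22, J=26, F=37 ⇒ G
G: F=24, K=25, J=28 ⇒ F
F: K=15, J=21 ⇒ K
K: J=29 ⇒ J
NN route W → G → F → K → J → W costs 110.
Optimal: W → K → F → J → G → W costs 102 (by enumerating all 12 distinct tours).
Excess = 110 − 102 = 8.

The nearest-neighbour route is 8 miles longer than optimal.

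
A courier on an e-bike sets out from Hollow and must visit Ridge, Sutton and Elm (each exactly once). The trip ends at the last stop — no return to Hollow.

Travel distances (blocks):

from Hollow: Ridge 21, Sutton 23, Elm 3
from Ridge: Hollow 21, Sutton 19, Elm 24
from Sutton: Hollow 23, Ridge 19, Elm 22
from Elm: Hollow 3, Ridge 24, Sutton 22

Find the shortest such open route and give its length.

Minimum one-way distance = 44 blocks.

There are 3! = 6 possible orderings.
Hollow→Ridge→Sutton→Elm: 21+19+22 = 62
Hollow→Ridge→Elm→Sutton: 21+24+22 = 67
Hollow→Sutton→Ridge→Elm: 23+19+24 = 66
Hollow→Sutton→Elm→Ridge: 23+22+24 = 69
Hollow→Elm→Ridge→Sutton: 3+24+19 = 46
Hollow→Elm→Sutton→Ridge: 3+22+19 = 44
The minimum is 44.
One shortest path: Hollow → Elm → Sutton → Ridge.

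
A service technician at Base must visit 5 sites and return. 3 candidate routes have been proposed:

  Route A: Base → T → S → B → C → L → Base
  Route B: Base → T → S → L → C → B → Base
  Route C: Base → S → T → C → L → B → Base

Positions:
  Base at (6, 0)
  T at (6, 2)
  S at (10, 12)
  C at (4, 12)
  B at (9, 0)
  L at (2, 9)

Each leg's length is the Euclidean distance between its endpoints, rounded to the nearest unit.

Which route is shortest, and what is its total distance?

42 — Route B is the shortest.

Route A: 2 + 11 + 12 + 13 + 4 + 10 = 52
Route B: 2 + 11 + 9 + 4 + 13 + 3 = 42
Route C: 13 + 11 + 10 + 4 + 11 + 3 = 52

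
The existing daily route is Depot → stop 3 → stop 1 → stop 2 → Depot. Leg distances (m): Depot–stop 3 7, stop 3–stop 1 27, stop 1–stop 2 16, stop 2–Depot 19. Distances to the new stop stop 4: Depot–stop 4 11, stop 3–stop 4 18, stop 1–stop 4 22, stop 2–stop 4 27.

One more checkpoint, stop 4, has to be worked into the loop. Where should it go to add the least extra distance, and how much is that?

Adding 13 m by placing stop 4 on the stop 3–stop 1 leg.

Insertion cost between consecutive stops i–j is d(i,stop 4) + d(stop 4,j) − d(i,j):
  between Depot and stop 3: 11 + 18 − 7 = 22
  between stop 3 and stop 1: 18 + 22 − 27 = 13
  between stop 1 and stop 2: 22 + 27 − 16 = 33
  between stop 2 and Depot: 27 + 11 − 19 = 19
Cheapest insertion is between stop 3 and stop 1, adding 13.
New total = 69 + 13 = 82.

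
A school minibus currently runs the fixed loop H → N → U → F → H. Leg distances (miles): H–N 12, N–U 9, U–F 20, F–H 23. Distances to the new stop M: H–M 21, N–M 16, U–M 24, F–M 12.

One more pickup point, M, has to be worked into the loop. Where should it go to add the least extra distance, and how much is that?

Insertion cost between consecutive stops i–j is d(i,M) + d(M,j) − d(i,j):
  between H and N: 21 + 16 − 12 = 25
  between N and U: 16 + 24 − 9 = 31
  between U and F: 24 + 12 − 20 = 16
  between F and H: 12 + 21 − 23 = 10
Cheapest insertion is between F and H, adding 10.
New total = 64 + 10 = 74.

Adding 10 miles by placing M on the F–H leg.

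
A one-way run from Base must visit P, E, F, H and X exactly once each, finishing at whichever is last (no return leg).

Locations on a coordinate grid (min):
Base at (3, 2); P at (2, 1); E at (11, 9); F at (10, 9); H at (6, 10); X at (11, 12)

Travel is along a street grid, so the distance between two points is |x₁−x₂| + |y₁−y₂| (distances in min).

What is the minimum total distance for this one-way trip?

24 min — the minimum one-way total.

There are 5! = 120 possible orderings.
Base → P → E → F → H → X: 2+17+1+5+7 = 32
Base → P → E → F → X → H: 2+17+1+4+7 = 31
Base → P → E → H → F → X: 2+17+6+5+4 = 34
Base → P → E → H → X → F: 2+17+6+7+4 = 36
Base → P → E → X → F → H: 2+17+3+4+5 = 31
Base → P → E → X → H → F: 2+17+3+7+5 = 34
Base → P → F → E → H → X: 2+16+1+6+7 = 32
Base → P → F → E → X → H: 2+16+1+3+7 = 29
Base → P → F → H → E → X: 2+16+5+6+3 = 32
Base → P → F → H → X → E: 2+16+5+7+3 = 33
Base → P → F → X → E → H: 2+16+4+3+6 = 31
Base → P → F → X → H → E: 2+16+4+7+6 = 35
Base → P → H → E → F → X: 2+13+6+1+4 = 26
Base → P → H → E → X → F: 2+13+6+3+4 = 28
… (106 more)
Base → P → H → F → E → X: 2+13+5+1+3 = 24  ← best
The minimum is 24.
One shortest path: Base → P → H → F → E → X.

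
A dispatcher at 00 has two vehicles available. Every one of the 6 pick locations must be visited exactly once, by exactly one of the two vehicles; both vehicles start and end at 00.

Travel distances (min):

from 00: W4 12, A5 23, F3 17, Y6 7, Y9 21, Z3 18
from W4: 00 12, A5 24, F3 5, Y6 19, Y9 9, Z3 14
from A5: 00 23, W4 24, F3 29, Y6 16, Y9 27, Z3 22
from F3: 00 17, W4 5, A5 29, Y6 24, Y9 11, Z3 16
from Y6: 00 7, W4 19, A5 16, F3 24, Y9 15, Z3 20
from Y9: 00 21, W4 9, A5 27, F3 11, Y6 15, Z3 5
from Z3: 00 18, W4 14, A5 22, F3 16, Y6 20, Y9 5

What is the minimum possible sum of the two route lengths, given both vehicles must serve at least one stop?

92 min — the smallest possible combined total.

Try each way of splitting the stops between the two vehicles (each non-empty) and, for each split, find the best tour for each vehicle:
  {W4} + {A5, F3, Y6, Y9, Z3}: 24 + 78 = 102
  {A5} + {W4, F3, Y6, Y9, Z3}: 46 + 60 = 106
  {W4, A5} + {F3, Y6, Y9, Z3}: 59 + 60 = 119
  {F3} + {W4, A5, Y6, Y9, Z3}: 34 + 71 = 105
  {W4, F3} + {A5, Y6, Y9, Z3}: 34 + 71 = 105
  {A5, F3} + {W4, Y6, Y9, Z3}: 69 + 53 = 122
  … (31 splits in total)
  {Y6} + {W4, A5, F3, Y9, Z3}: 14 + 78 = 92  ← best
Best: vehicle 1 00 → Y6 → 00 = 14; vehicle 2 00 → W4 → F3 → Y9 → Z3 → A5 → 00 = 78; combined 92.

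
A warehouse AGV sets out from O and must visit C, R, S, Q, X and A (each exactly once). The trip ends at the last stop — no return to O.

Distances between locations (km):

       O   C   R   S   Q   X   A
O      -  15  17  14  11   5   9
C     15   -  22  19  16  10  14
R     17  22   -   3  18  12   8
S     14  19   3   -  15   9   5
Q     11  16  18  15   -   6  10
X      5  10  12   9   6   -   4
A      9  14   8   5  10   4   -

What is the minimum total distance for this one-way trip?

There are 6! = 720 possible orderings.
O→C→R→S→Q→X→A: 15+22+3+15+6+4 = 65
O→C→R→S→Q→A→X: 15+22+3+15+10+4 = 69
O→C→R→S→X→Q→A: 15+22+3+9+6+10 = 65
O→C→R→S→X→A→Q: 15+22+3+9+4+10 = 63
O→C→R→S→A→Q→X: 15+22+3+5+10+6 = 61
O→C→R→S→A→X→Q: 15+22+3+5+4+6 = 55
O→C→R→Q→S→X→A: 15+22+18+15+9+4 = 83
O→C→R→Q→S→A→X: 15+22+18+15+5+4 = 79
… (712 more)
O→C→Q→X→A→S→R: 15+16+6+4+5+3 = 49  ← best
The minimum is 49.
One shortest path: O → C → Q → X → A → S → R.

Shortest open route: 49 km.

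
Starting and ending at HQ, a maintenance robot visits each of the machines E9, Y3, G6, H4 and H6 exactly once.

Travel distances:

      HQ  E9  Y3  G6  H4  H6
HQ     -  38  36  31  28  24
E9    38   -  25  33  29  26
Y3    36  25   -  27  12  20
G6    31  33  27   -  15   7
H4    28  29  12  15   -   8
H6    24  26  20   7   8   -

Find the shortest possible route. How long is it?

With 5 stops there are 5!/2 = 60 distinct round trips (a route and its reverse cost the same).
HQ-E9-Y3-G6-H4-H6-HQ: 38+25+27+15+8+24 = 137
HQ-E9-Y3-G6-H6-H4-HQ: 38+25+27+7+8+28 = 133
HQ-E9-Y3-H4-G6-H6-HQ: 38+25+12+15+7+24 = 121
HQ-E9-Y3-H4-H6-G6-HQ: 38+25+12+8+7+31 = 121
HQ-E9-Y3-H6-G6-H4-HQ: 38+25+20+7+15+28 = 133
HQ-E9-Y3-H6-H4-G6-HQ: 38+25+20+8+15+31 = 137
HQ-E9-G6-Y3-H4-H6-HQ: 38+33+27+12+8+24 = 142
HQ-E9-G6-Y3-H6-H4-HQ: 38+33+27+20+8+28 = 154
HQ-E9-G6-H4-Y3-H6-HQ: 38+33+15+12+20+24 = 142
HQ-E9-G6-H4-H6-Y3-HQ: 38+33+15+8+20+36 = 150
HQ-E9-G6-H6-Y3-H4-HQ: 38+33+7+20+12+28 = 138
HQ-E9-G6-H6-H4-Y3-HQ: 38+33+7+8+12+36 = 134
HQ-E9-H4-Y3-G6-H6-HQ: 38+29+12+27+7+24 = 137
HQ-E9-H4-Y3-H6-G6-HQ: 38+29+12+20+7+31 = 137
… (46 more)
The minimum is 121.
One optimal route: HQ → E9 → Y3 → H4 → G6 → H6 → HQ (or its reverse).

Minimum total distance: 121.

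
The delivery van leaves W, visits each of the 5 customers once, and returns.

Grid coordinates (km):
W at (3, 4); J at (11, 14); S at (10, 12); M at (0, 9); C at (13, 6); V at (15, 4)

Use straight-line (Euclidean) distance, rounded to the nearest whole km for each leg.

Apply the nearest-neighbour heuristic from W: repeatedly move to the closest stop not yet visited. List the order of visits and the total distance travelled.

Nearest-neighbour total = 41 km; route W → M → S → J → C → V → W.

From W: distances to unvisited — M=6, C=10, S=11, V=12, J=13. Nearest is M (6).
From M: distances to unvisited — S=10, J=12, C=13, V=16. Nearest is S (10).
From S: distances to unvisited — J=2, C=7, V=9. Nearest is J (2).
From J: distances to unvisited — C=8, V=11. Nearest is C (8).
From C: distances to unvisited — V=3. Nearest is V (3).
Return V→W: 12.
Total = 6 + 10 + 2 + 8 + 3 + 12 = 41.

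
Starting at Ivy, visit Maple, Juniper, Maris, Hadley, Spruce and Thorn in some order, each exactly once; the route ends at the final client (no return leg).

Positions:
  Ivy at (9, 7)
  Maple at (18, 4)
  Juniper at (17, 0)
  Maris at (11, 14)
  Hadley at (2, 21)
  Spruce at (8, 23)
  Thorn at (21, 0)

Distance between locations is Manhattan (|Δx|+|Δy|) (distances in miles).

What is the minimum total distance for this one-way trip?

There are 6! = 720 possible orderings.
Ivy→Maple→Juniper→Maris→Hadley→Spruce→Thorn: 12+5+20+16+8+36 = 97
Ivy→Maple→Juniper→Maris→Hadley→Thorn→Spruce: 12+5+20+16+40+36 = 129
Ivy→Maple→Juniper→Maris→Spruce→Hadley→Thorn: 12+5+20+12+8+40 = 97
Ivy→Maple→Juniper→Maris→Spruce→Thorn→Hadley: 12+5+20+12+36+40 = 125
Ivy→Maple→Juniper→Maris→Thorn→Hadley→Spruce: 12+5+20+24+40+8 = 109
Ivy→Maple→Juniper→Maris→Thorn→Spruce→Hadley: 12+5+20+24+36+8 = 105
Ivy→Maple→Juniper→Hadley→Maris→Spruce→Thorn: 12+5+36+16+12+36 = 117
Ivy→Maple→Juniper→Hadley→Maris→Thorn→Spruce: 12+5+36+16+24+36 = 129
… (712 more)
Ivy→Maple→Thorn→Juniper→Maris→Spruce→Hadley: 12+7+4+20+12+8 = 63  ← best
The minimum is 63.
One shortest path: Ivy → Maple → Thorn → Juniper → Maris → Spruce → Hadley.

Minimum one-way distance = 63 miles.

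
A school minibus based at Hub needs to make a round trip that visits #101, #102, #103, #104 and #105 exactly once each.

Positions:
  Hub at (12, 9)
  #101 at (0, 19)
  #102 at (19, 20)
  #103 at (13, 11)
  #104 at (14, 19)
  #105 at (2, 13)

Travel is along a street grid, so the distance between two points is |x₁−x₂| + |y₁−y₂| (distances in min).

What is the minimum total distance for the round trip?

Shortest round trip = 60 min.

With 5 stops there are 5!/2 = 60 distinct round trips (a route and its reverse cost the same).
Hub - #101 - #102 - #103 - #104 - #105 - Hub: 22+20+15+9+18+14 = 98
Hub - #101 - #102 - #103 - #105 - #104 - Hub: 22+20+15+13+18+12 = 100
Hub - #101 - #102 - #104 - #103 - #105 - Hub: 22+20+6+9+13+14 = 84
Hub - #101 - #102 - #104 - #105 - #103 - Hub: 22+20+6+18+13+3 = 82
Hub - #101 - #102 - #105 - #103 - #104 - Hub: 22+20+24+13+9+12 = 100
Hub - #101 - #102 - #105 - #104 - #103 - Hub: 22+20+24+18+9+3 = 96
Hub - #101 - #103 - #102 - #104 - #105 - Hub: 22+21+15+6+18+14 = 96
Hub - #101 - #103 - #102 - #105 - #104 - Hub: 22+21+15+24+18+12 = 112
Hub - #101 - #103 - #104 - #102 - #105 - Hub: 22+21+9+6+24+14 = 96
Hub - #101 - #103 - #104 - #105 - #102 - Hub: 22+21+9+18+24+18 = 112
Hub - #101 - #103 - #105 - #102 - #104 - Hub: 22+21+13+24+6+12 = 98
Hub - #101 - #103 - #105 - #104 - #102 - Hub: 22+21+13+18+6+18 = 98
Hub - #101 - #104 - #102 - #103 - #105 - Hub: 22+14+6+15+13+14 = 84
Hub - #101 - #104 - #102 - #105 - #103 - Hub: 22+14+6+24+13+3 = 82
… (46 more)
Hub - #103 - #102 - #104 - #101 - #105 - Hub: 3+15+6+14+8+14 = 60  ← best
The minimum is 60.
One optimal route: Hub → #103 → #102 → #104 → #101 → #105 → Hub (or its reverse).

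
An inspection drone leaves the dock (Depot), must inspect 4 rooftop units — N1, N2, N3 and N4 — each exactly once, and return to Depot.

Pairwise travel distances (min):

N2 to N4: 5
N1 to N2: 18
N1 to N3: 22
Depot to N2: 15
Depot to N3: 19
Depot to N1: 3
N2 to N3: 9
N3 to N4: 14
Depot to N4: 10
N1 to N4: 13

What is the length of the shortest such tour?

Depot → N1 → N2 → N3 → N4 → Depot: 3+18+9+14+10 = 54
Depot → N1 → N2 → N4 → N3 → Depot: 3+18+5+14+19 = 59
Depot → N1 → N3 → N2 → N4 → Depot: 3+22+9+5+10 = 49
Depot → N1 → N3 → N4 → N2 → Depot: 3+22+14+5+15 = 59
Depot → N1 → N4 → N2 → N3 → Depot: 3+13+5+9+19 = 49
Depot → N1 → N4 → N3 → N2 → Depot: 3+13+14+9+15 = 54
Depot → N2 → N1 → N3 → N4 → Depot: 15+18+22+14+10 = 79
Depot → N2 → N1 → N4 → N3 → Depot: 15+18+13+14+19 = 79
Depot → N2 → N3 → N1 → N4 → Depot: 15+9+22+13+10 = 69
Depot → N2 → N4 → N1 → N3 → Depot: 15+5+13+22+19 = 74
Depot → N3 → N1 → N2 → N4 → Depot: 19+22+18+5+10 = 74
Depot → N3 → N2 → N1 → N4 → Depot: 19+9+18+13+10 = 69
The minimum is 49.
One optimal route: Depot → N1 → N3 → N2 → N4 → Depot (or its reverse).

Shortest round trip = 49 min.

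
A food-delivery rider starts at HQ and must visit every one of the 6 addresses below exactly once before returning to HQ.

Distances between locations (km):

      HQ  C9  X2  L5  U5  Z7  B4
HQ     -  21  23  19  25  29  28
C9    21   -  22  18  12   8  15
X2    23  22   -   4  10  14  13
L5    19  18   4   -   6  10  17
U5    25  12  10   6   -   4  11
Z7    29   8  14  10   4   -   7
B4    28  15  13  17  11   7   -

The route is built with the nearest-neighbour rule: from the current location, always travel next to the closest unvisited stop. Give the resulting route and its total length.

HQ → [L5:19 / C9:21 / X2:23 / U5:25 / B4:28 / Z7:29] → L5 (19)
L5 → [X2:4 / U5:6 / Z7:10 / B4:17 / C9:18] → X2 (4)
X2 → [U5:10 / B4:13 / Z7:14 / C9:22] → U5 (10)
U5 → [Z7:4 / B4:11 / C9:12] → Z7 (4)
Z7 → [B4:7 / C9:8] → B4 (7)
B4 → [C9:15] → C9 (15)
Return C9→HQ: 21.
Total = 19 + 4 + 10 + 4 + 7 + 15 + 21 = 80.

Total distance 80 km via the nearest-neighbour route HQ → L5 → X2 → U5 → Z7 → B4 → C9 → HQ.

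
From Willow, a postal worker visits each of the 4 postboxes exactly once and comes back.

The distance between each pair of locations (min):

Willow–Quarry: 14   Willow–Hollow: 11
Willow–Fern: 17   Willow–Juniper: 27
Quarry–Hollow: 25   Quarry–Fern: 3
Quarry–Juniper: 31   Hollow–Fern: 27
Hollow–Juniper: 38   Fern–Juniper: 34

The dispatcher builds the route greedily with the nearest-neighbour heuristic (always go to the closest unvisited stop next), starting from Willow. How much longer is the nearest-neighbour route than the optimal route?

Willow: Hollow=11, Quarry=14, Fern=17, Juniper=27 ⇒ Hollow
Hollow: Quarry=25, Fern=27, Juniper=38 ⇒ Quarry
Quarry: Fern=3, Juniper=31 ⇒ Fern
Fern: Juniper=34 ⇒ Juniper
NN route Willow → Hollow → Quarry → Fern → Juniper → Willow costs 100.
Optimal: Willow → Hollow → Fern → Quarry → Juniper → Willow costs 99 (by enumerating all 12 distinct tours).
Excess = 100 − 99 = 1.

1 min longer than the optimal tour.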